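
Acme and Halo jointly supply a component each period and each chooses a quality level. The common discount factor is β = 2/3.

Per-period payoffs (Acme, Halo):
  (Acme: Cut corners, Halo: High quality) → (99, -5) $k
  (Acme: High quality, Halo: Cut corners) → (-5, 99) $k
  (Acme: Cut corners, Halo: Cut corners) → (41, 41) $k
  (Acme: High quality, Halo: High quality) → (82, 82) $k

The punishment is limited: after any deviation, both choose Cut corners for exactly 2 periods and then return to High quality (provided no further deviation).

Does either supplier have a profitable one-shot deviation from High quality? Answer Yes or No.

No

Comparing payoff streams over the 3 periods until play realigns: cooperate → 82(1+β+…+β^2); deviate → 99 + 41(β+…+β^2).
Cooperation is sustained iff (82−41)(β+…+β^2) ≥ 99−82.
β+…+β^2 = 2/3·(1−(2/3)^2)/(1−2/3) = 1.1111, and (99−82)/(82−41) = 0.4146.
1.1111 ≥ 0.4146, so cooperation is sustainable.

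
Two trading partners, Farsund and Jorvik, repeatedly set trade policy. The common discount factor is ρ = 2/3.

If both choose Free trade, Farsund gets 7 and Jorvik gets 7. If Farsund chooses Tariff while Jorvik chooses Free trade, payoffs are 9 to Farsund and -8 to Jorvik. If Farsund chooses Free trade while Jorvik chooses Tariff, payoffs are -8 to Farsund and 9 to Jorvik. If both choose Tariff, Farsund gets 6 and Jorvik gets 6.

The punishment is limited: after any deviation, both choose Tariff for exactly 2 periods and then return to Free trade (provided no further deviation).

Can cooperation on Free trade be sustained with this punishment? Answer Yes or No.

Comparing payoff streams over the 3 periods until play realigns: cooperate → 7(1+ρ+…+ρ^2); deviate → 9 + 6(ρ+…+ρ^2).
Cooperation is sustained iff (7−6)(ρ+…+ρ^2) ≥ 9−7.
ρ+…+ρ^2 = 2/3·(1−(2/3)^2)/(1−2/3) = 1.1111, and (9−7)/(7−6) = 2.0000.
1.1111 < 2.0000, so cooperation is not sustainable.

No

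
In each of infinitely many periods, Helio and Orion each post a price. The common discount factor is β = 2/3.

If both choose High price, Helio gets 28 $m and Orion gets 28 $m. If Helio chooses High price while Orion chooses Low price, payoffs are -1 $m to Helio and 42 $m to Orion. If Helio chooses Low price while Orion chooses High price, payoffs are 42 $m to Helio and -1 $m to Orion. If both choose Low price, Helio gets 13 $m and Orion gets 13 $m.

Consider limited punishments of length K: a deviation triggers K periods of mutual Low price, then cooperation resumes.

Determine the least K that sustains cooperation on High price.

IC: β(1−β^K)/(1−β) ≥ (42−28)/(28−13) = 14/15.
With β = 2/3: need 1 − β^K ≥ 14/15·(1−2/3)/(2/3), i.e. β^K ≤ 0.5333.
Since (2/3)^1 = 0.6667 and (2/3)^2 = 0.4444, the smallest such K is 2.

2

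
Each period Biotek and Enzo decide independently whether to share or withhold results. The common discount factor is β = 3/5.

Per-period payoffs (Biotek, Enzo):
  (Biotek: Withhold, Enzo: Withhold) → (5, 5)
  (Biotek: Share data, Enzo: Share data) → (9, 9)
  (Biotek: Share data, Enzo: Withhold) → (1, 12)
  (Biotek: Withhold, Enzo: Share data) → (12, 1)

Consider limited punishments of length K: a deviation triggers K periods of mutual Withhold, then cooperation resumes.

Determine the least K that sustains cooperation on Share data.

Need Σ_{k=1}^{K} β^k ≥ (12−9)/(9−5) = 0.7500 at β = 3/5.
At K = 1 the sum is 0.6000 < 0.7500; at K = 2 it is 0.9600 ≥ 0.7500.
So the minimum punishment length is K = 2.

2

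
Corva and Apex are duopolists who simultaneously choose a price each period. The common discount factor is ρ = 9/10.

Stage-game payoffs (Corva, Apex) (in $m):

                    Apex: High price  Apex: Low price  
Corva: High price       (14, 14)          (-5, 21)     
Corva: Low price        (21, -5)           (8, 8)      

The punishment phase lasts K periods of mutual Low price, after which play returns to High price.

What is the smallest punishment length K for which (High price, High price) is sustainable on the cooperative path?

Need Σ_{k=1}^{K} ρ^k ≥ (21−14)/(14−8) = 1.1667 at ρ = 9/10.
At K = 1 the sum is 0.9000 < 1.1667; at K = 2 it is 1.7100 ≥ 1.1667.
So the minimum punishment length is K = 2.

2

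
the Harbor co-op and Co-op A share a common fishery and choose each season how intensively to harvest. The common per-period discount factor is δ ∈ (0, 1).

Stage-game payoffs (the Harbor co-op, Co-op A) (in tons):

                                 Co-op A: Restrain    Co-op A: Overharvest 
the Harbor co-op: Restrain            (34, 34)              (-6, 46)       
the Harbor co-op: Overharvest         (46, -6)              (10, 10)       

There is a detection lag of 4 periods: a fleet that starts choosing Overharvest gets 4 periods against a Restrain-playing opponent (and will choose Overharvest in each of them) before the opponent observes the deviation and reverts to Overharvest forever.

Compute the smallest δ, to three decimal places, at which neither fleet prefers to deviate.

0.760

Deviating for the 4 undetected periods gains 46−34 = 12 per period over cooperation, then loses 34−10 = 24 per period forever once punishment starts.
Gain: 12(1 + δ + … + δ^3); loss: 24·δ^4/(1−δ).
No profitable deviation ⇔ 12(1−δ^4) ≤ 24·δ^4, i.e. δ^4 ≥ 12/(12+24) = 1/3.
Hence δ ≥ (1/3)^(1/4) ≈ 0.760.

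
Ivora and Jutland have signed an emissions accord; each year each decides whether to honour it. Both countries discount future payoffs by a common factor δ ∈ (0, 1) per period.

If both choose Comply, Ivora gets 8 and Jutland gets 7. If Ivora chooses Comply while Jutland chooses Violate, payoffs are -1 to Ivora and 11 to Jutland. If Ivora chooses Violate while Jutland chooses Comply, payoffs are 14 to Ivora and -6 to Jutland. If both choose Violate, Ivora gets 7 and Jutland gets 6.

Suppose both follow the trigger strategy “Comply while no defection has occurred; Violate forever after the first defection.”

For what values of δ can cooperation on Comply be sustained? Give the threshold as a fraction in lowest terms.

Ivora's threshold: (14−8)/(14−7) = 6/7.
Jutland's threshold: (11−7)/(11−6) = 4/5.
6/7 > 4/5, so Ivora binds and δ* = 6/7.

6/7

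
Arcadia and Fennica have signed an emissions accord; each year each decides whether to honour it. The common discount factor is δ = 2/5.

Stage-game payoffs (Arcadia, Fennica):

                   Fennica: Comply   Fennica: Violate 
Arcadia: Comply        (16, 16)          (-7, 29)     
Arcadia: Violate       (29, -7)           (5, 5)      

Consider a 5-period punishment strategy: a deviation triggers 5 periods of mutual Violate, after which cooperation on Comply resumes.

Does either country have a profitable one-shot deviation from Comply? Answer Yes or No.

Yes

Comparing payoff streams over the 6 periods until play realigns: cooperate → 16(1+δ+…+δ^5); deviate → 29 + 5(δ+…+δ^5).
Cooperation is sustained iff (16−5)(δ+…+δ^5) ≥ 29−16.
δ+…+δ^5 = 2/5·(1−(2/5)^5)/(1−2/5) = 0.6598, and (29−16)/(16−5) = 1.1818.
0.6598 < 1.1818, so cooperation is not sustainable.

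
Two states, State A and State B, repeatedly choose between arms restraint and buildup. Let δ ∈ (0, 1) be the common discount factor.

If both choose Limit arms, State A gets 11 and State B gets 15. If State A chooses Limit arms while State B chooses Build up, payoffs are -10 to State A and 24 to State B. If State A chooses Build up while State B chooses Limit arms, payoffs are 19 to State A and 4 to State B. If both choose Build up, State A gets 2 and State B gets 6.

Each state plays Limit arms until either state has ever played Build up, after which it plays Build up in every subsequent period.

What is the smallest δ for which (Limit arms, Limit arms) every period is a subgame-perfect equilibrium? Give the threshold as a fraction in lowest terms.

State A: cooperation gives 11 each period; deviation gives 19 once then 2 forever.
  11/(1−δ) ≥ 19 + 2δ/(1−δ) ⇒ δ ≥ 8/17.
State B: cooperation gives 15 each period; deviation gives 24 once then 6 forever.
  δ ≥ 9/18 = 1/2.
Both must hold, so the binding constraint is State B's: δ ≥ 1/2.

1/2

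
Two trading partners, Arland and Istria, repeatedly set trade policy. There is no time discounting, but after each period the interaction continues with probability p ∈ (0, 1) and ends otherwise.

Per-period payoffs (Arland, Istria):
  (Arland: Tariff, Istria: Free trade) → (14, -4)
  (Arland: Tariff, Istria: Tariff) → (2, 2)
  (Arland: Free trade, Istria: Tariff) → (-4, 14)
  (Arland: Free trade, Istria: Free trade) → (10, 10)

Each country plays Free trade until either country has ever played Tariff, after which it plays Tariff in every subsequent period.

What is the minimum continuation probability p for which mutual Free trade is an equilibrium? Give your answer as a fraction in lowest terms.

With no time discounting, the continuation probability p plays the role of the discount factor.
Grim-trigger IC: 10/(1−p) ≥ 14 + 2p/(1−p) ⇒ p ≥ (14−10)/(14−2) = 1/3.

1/3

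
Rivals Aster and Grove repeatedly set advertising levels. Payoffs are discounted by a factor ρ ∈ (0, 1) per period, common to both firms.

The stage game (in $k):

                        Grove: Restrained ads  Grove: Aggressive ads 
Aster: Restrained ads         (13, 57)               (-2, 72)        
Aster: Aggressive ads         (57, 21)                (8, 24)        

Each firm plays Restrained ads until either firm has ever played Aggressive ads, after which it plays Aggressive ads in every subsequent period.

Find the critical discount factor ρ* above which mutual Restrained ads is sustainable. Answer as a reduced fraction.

44/49

For Aster: deviation gain 57−13 = 44, per-period punishment loss 13−8 = 5. IC gives ρ ≥ 44/49.
For Grove: gain 15, loss 33 per period, so ρ ≥ 15/48 = 5/16.
The tighter constraint is Aster's, so cooperation needs ρ ≥ 44/49.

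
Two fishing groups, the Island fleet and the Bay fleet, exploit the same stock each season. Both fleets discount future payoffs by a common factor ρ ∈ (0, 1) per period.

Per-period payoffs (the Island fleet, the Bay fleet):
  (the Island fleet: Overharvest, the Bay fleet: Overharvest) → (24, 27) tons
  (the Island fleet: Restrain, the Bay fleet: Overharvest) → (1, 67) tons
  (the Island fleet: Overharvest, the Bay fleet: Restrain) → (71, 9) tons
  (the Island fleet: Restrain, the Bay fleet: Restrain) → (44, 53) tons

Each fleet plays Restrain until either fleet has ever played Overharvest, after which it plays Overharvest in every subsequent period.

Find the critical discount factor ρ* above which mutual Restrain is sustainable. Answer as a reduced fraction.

27/47

the Island fleet: cooperation gives 44 each period; deviation gives 71 once then 24 forever.
  44/(1−ρ) ≥ 71 + 24ρ/(1−ρ) ⇒ ρ ≥ 27/47.
the Bay fleet: cooperation gives 53 each period; deviation gives 67 once then 27 forever.
  ρ ≥ 14/40 = 7/20.
Both must hold, so the binding constraint is the Island fleet's: ρ ≥ 27/47.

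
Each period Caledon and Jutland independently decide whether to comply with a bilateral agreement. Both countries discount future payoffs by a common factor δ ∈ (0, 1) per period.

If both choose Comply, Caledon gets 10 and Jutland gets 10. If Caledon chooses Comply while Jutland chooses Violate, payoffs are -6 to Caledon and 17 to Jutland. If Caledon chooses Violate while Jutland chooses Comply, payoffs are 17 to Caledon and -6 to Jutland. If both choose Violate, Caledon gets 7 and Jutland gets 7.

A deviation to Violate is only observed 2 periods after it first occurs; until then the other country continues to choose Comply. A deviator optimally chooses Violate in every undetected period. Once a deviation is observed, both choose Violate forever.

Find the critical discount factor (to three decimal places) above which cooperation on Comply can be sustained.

A deviator earns 17 for 2 periods, then 7 forever; cooperating earns 10 forever. Multiplying the IC by (1−δ):
10 ≥ 17(1−δ^2) + 7δ^2, so 10·δ^2 ≥ 7 and δ^2 ≥ 7/10.
δ ≥ (7/10)^(1/2) ≈ 0.837.

0.837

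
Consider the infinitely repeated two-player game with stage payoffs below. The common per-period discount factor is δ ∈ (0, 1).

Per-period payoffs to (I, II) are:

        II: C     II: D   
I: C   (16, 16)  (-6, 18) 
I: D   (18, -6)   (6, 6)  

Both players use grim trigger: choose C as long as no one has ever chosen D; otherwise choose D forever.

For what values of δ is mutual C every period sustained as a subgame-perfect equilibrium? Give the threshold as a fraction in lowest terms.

Cooperation forever yields 16 each period: 16/(1−δ).
Deviating yields 18 once, then 6 forever: 18 + 6δ/(1−δ).
No profitable deviation requires 16/(1−δ) ≥ 18 + 6δ/(1−δ).
Multiplying by (1−δ): 16 ≥ 18(1−δ) + 6δ = 18 − 12δ.
So 12δ ≥ 2, i.e. δ ≥ 2/12 = 1/6.

1/6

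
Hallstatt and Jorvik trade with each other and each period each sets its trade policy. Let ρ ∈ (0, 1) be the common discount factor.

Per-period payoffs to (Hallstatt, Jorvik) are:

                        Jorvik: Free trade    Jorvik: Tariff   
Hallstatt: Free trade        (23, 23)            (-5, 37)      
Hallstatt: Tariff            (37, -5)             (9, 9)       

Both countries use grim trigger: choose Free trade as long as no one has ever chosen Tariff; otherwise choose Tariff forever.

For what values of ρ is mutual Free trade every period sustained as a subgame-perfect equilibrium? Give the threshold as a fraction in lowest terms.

Under grim trigger the critical discount factor is (T−C)/(T−P) with T = 37, C = 23, P = 9.
ρ* = (37−23)/(37−9) = 14/28 = 1/2.

1/2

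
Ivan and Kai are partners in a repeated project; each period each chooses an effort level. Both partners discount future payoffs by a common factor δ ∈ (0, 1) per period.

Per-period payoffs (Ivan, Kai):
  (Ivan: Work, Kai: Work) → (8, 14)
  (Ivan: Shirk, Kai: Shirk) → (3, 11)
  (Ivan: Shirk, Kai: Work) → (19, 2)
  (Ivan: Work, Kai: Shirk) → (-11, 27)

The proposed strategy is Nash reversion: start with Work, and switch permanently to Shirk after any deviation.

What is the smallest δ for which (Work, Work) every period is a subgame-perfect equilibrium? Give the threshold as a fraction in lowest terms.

Ivan: cooperation gives 8 each period; deviation gives 19 once then 3 forever.
  8/(1−δ) ≥ 19 + 3δ/(1−δ) ⇒ δ ≥ 11/16.
Kai: cooperation gives 14 each period; deviation gives 27 once then 11 forever.
  δ ≥ 13/16.
Both must hold, so the binding constraint is Kai's: δ ≥ 13/16.

13/16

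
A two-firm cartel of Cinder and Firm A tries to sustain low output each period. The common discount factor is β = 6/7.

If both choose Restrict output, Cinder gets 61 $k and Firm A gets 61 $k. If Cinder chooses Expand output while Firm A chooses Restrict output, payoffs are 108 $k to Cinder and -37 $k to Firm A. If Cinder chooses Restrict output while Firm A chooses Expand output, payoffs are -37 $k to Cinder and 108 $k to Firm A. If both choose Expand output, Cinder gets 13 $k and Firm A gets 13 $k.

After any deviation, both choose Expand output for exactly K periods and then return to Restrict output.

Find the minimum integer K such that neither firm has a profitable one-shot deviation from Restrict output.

IC: β(1−β^K)/(1−β) ≥ (108−61)/(61−13) = 47/48.
With β = 6/7: need 1 − β^K ≥ 47/48·(1−6/7)/(6/7), i.e. β^K ≤ 0.8368.
Since (6/7)^1 = 0.8571 and (6/7)^2 = 0.7347, the smallest such K is 2.

2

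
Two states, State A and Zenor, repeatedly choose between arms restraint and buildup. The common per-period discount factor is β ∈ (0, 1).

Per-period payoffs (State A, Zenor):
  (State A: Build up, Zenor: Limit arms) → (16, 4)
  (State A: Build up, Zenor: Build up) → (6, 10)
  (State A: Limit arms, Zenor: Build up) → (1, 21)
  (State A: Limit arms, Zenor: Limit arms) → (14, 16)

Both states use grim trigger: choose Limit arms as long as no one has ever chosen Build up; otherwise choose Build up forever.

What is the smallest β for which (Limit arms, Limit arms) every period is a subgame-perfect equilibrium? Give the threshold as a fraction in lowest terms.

5/11

For State A: deviation gain 16−14 = 2, per-period punishment loss 14−6 = 8. IC gives β ≥ 2/10 = 1/5.
For Zenor: gain 5, loss 6 per period, so β ≥ 5/11.
The tighter constraint is Zenor's, so cooperation needs β ≥ 5/11.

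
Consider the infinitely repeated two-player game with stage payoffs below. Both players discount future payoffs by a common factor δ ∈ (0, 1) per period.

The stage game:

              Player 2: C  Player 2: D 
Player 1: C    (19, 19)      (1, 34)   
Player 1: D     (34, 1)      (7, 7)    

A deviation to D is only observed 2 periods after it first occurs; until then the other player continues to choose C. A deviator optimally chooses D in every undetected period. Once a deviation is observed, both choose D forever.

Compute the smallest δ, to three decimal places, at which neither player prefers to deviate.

0.745

Deviating for the 2 undetected periods gains 34−19 = 15 per period over cooperation, then loses 19−7 = 12 per period forever once punishment starts.
Gain: 15(1 + δ + … + δ^1); loss: 12·δ^2/(1−δ).
No profitable deviation ⇔ 15(1−δ^2) ≤ 12·δ^2, i.e. δ^2 ≥ 15/(15+12) = 5/9.
Hence δ ≥ (5/9)^(1/2) ≈ 0.745.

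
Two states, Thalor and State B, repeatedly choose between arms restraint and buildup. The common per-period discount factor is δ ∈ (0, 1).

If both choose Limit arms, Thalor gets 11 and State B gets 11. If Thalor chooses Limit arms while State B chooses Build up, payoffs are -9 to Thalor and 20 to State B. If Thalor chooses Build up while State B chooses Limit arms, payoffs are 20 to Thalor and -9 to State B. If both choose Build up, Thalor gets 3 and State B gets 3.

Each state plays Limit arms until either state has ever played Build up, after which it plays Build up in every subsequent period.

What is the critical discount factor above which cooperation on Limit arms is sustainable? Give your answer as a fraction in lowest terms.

One-period gain from deviating is 20 − 11 = 9. The loss is 11 − 3 = 8 in every subsequent period, with present value 8·δ/(1−δ).
Deviation is unprofitable when 8·δ/(1−δ) ≥ 9, i.e. δ/(1−δ) ≥ 9/8.
Equivalently δ ≥ 9/(9+8) = 9/17.

9/17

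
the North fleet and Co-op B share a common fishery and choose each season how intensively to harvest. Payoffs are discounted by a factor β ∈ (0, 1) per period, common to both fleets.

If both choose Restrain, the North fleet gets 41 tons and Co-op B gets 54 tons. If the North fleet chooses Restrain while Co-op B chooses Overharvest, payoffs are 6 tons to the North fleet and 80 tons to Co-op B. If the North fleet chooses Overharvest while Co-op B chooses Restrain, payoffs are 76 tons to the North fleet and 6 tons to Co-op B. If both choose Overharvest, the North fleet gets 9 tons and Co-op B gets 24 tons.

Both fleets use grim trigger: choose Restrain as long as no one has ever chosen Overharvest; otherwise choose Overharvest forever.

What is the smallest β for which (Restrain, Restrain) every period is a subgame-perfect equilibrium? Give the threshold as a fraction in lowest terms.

the North fleet: cooperation gives 41 each period; deviation gives 76 once then 9 forever.
  41/(1−β) ≥ 76 + 9β/(1−β) ⇒ β ≥ 35/67.
Co-op B: cooperation gives 54 each period; deviation gives 80 once then 24 forever.
  β ≥ 26/56 = 13/28.
Both must hold, so the binding constraint is the North fleet's: β ≥ 35/67.

35/67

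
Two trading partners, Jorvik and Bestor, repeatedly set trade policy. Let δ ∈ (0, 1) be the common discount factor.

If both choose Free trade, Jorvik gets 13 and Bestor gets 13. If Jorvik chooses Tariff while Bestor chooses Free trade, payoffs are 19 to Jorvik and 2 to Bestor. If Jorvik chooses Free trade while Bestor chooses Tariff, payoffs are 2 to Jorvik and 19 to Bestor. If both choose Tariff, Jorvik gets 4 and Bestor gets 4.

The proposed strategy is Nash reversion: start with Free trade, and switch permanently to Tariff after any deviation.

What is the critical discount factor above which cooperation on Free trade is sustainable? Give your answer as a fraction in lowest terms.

2/5

One-period gain from deviating is 19 − 13 = 6. The loss is 13 − 4 = 9 in every subsequent period, with present value 9·δ/(1−δ).
Deviation is unprofitable when 9·δ/(1−δ) ≥ 6, i.e. δ/(1−δ) ≥ 2/3.
Equivalently δ ≥ 6/(6+9) = 2/5.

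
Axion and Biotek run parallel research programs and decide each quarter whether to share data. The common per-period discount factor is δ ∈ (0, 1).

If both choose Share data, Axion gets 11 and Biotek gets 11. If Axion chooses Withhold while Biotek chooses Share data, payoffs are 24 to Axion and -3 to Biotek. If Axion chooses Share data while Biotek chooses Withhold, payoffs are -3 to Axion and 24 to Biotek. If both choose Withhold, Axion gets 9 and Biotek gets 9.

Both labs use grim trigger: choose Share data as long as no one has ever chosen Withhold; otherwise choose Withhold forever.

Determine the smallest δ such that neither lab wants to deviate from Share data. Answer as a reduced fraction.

13/15

One-period gain from deviating is 24 − 11 = 13. The loss is 11 − 9 = 2 in every subsequent period, with present value 2·δ/(1−δ).
Deviation is unprofitable when 2·δ/(1−δ) ≥ 13, i.e. δ/(1−δ) ≥ 13/2.
Equivalently δ ≥ 13/(13+2) = 13/15.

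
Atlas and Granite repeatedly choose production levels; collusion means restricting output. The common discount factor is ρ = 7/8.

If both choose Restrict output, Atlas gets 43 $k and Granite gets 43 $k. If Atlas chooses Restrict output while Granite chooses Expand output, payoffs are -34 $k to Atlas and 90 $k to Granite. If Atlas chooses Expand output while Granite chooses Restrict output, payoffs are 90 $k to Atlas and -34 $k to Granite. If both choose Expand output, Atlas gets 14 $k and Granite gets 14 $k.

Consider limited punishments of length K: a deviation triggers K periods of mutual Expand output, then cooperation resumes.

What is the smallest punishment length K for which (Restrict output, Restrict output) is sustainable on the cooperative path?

2

IC: ρ(1−ρ^K)/(1−ρ) ≥ (90−43)/(43−14) = 47/29.
With ρ = 7/8: need 1 − ρ^K ≥ 47/29·(1−7/8)/(7/8), i.e. ρ^K ≤ 0.7685.
Since (7/8)^1 = 0.8750 and (7/8)^2 = 0.7656, the smallest such K is 2.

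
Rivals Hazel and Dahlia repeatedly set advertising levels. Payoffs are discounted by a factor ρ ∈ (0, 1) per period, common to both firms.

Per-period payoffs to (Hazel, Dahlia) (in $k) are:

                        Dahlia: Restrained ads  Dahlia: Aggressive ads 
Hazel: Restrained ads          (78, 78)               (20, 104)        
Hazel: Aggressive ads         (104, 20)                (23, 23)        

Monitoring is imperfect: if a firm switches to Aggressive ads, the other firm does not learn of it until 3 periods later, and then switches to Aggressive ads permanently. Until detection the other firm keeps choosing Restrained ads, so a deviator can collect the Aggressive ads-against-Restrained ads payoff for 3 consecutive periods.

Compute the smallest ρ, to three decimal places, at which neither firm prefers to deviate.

0.685

The best deviation is to choose Aggressive ads for all 3 undetected periods, earning 104 each, then 23 forever once detected.
Deviation value: 104(1−ρ^3)/(1−ρ) + 23ρ^3/(1−ρ); cooperation value: 78/(1−ρ).
IC: 78 ≥ 104(1−ρ^3) + 23ρ^3 = 104 − 81ρ^3.
So ρ^3 ≥ 26/81, giving ρ ≥ (26/81)^(1/3) ≈ 0.685.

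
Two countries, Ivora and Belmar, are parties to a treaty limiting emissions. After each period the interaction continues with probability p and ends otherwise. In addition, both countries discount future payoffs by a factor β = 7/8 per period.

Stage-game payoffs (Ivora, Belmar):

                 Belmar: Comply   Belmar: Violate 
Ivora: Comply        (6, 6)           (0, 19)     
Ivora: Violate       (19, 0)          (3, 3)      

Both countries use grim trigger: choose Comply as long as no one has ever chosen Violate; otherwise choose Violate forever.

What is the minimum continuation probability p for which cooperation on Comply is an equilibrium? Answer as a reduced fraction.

With continuation probability p and discount β, the effective per-period discount factor is βp.
Grim-trigger IC: βp ≥ (19−6)/(19−3) = 13/16.
So p ≥ (13/16)/(7/8) = 13/14.

13/14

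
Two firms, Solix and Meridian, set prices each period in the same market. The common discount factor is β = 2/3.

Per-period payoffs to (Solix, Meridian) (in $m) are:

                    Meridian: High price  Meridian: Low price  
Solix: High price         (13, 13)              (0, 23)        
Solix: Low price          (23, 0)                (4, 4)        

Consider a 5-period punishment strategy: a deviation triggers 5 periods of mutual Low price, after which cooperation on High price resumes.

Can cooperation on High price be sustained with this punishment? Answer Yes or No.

A one-shot deviation gives 23 now, then 4 for 5 periods, then back to 13.
Gain from deviating: (23−13) today; loss: (13−4) in each of the next 5 periods.
No-deviation condition: (13−4)(β+…+β^5) ≥ 23−13, i.e. β+…+β^5 ≥ 10/9.
At β = 2/3: β+…+β^5 = 1.7366 ≥ 1.1111.
So cooperation is sustainable.

Yes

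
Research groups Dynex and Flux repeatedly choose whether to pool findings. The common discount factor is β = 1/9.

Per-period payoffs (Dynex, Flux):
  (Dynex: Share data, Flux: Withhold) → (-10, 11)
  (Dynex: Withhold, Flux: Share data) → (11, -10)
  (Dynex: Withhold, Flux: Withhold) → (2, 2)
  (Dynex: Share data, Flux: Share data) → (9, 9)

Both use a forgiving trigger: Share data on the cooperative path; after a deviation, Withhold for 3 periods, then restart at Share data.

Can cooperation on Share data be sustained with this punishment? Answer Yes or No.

IC: β+…+β^3 ≥ (11−9)/(9−2) = 2/7.
At β = 1/9: partial sum = 0.1248 < 0.2857. Cooperation not sustainable.

No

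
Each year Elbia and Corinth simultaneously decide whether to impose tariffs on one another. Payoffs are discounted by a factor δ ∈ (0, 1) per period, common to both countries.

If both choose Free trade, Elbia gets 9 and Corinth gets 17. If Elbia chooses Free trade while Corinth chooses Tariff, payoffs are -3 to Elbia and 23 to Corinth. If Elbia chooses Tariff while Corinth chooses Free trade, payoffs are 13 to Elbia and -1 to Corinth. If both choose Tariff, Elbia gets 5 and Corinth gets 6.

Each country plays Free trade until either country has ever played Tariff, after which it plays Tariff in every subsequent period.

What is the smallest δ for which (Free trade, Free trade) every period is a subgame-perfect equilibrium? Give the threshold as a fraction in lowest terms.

Elbia: cooperation gives 9 each period; deviation gives 13 once then 5 forever.
  9/(1−δ) ≥ 13 + 5δ/(1−δ) ⇒ δ ≥ 4/8 = 1/2.
Corinth: cooperation gives 17 each period; deviation gives 23 once then 6 forever.
  δ ≥ 6/17.
Both must hold, so the binding constraint is Elbia's: δ ≥ 1/2.

1/2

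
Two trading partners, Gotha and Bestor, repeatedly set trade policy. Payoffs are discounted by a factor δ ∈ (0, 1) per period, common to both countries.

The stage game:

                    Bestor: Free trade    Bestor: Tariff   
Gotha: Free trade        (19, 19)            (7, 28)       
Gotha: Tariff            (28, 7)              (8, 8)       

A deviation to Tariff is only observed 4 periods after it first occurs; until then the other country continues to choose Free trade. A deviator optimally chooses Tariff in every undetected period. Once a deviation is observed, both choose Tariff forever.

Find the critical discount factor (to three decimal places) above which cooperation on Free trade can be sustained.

0.819

A deviator earns 28 for 4 periods, then 8 forever; cooperating earns 19 forever. Multiplying the IC by (1−δ):
19 ≥ 28(1−δ^4) + 8δ^4, so 20·δ^4 ≥ 9 and δ^4 ≥ 9/20.
δ ≥ (9/20)^(1/4) ≈ 0.819.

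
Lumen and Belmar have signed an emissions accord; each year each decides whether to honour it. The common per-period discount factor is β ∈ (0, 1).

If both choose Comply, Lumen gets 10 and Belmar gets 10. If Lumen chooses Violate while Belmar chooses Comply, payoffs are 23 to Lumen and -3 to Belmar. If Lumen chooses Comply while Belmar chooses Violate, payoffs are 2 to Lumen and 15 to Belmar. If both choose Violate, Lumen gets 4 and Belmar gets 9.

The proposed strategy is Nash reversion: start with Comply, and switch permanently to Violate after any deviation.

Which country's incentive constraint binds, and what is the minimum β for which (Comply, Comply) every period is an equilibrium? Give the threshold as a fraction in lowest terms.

Belmar; β ≥ 5/6

For Lumen: deviation gain 23−10 = 13, per-period punishment loss 10−4 = 6. IC gives β ≥ 13/19.
For Belmar: gain 5, loss 1 per period, so β ≥ 5/6.
The tighter constraint is Belmar's, so cooperation needs β ≥ 5/6.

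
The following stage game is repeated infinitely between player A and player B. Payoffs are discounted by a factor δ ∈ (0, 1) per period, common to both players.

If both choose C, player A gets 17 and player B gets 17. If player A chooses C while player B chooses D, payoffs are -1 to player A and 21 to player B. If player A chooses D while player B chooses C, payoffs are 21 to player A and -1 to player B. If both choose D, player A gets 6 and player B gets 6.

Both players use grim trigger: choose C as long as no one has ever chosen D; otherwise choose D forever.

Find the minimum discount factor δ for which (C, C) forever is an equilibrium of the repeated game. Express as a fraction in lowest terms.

4/15

Under grim trigger the critical discount factor is (T−C)/(T−P) with T = 21, C = 17, P = 6.
δ* = (21−17)/(21−6) = 4/15.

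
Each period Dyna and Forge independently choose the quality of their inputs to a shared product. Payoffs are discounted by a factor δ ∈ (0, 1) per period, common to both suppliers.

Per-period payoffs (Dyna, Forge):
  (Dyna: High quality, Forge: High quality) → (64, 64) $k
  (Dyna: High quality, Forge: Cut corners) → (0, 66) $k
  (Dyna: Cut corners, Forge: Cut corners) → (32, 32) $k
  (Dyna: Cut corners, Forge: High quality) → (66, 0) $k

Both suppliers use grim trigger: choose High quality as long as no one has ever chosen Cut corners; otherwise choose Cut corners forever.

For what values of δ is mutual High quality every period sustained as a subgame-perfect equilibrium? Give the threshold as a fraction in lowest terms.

1/17

Under grim trigger the critical discount factor is (T−C)/(T−P) with T = 66, C = 64, P = 32.
δ* = (66−64)/(66−32) = 2/34 = 1/17.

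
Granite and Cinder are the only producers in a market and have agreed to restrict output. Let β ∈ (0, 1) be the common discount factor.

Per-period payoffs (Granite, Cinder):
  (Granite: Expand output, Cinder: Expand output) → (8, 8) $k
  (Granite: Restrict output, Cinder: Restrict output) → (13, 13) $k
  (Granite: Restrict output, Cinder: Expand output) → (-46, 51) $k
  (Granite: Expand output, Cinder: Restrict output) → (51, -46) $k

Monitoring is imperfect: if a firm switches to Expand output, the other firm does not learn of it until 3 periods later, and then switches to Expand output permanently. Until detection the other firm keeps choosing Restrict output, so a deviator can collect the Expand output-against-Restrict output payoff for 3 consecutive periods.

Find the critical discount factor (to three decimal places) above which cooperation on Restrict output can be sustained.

The best deviation is to choose Expand output for all 3 undetected periods, earning 51 each, then 8 forever once detected.
Deviation value: 51(1−β^3)/(1−β) + 8β^3/(1−β); cooperation value: 13/(1−β).
IC: 13 ≥ 51(1−β^3) + 8β^3 = 51 − 43β^3.
So β^3 ≥ 38/43, giving β ≥ (38/43)^(1/3) ≈ 0.960.

0.960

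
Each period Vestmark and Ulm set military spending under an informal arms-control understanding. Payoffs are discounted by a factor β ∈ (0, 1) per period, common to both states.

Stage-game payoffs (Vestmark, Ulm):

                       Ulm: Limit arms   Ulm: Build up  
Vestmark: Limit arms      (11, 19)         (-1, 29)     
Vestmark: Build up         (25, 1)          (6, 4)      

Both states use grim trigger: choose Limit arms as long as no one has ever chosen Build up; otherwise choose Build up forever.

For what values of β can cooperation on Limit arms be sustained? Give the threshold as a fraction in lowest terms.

14/19

Vestmark: cooperation gives 11 each period; deviation gives 25 once then 6 forever.
  11/(1−β) ≥ 25 + 6β/(1−β) ⇒ β ≥ 14/19.
Ulm: cooperation gives 19 each period; deviation gives 29 once then 4 forever.
  β ≥ 10/25 = 2/5.
Both must hold, so the binding constraint is Vestmark's: β ≥ 14/19.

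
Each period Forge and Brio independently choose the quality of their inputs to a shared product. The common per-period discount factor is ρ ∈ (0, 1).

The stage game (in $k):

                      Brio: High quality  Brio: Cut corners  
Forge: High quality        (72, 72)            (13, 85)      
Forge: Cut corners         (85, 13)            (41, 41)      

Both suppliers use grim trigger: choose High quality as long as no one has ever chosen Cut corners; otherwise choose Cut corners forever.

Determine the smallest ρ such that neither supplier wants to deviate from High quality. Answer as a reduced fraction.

13/44

Cooperation forever yields 72 each period: 72/(1−ρ).
Deviating yields 85 once, then 41 forever: 85 + 41ρ/(1−ρ).
No profitable deviation requires 72/(1−ρ) ≥ 85 + 41ρ/(1−ρ).
Multiplying by (1−ρ): 72 ≥ 85(1−ρ) + 41ρ = 85 − 44ρ.
So 44ρ ≥ 13, i.e. ρ ≥ 13/44.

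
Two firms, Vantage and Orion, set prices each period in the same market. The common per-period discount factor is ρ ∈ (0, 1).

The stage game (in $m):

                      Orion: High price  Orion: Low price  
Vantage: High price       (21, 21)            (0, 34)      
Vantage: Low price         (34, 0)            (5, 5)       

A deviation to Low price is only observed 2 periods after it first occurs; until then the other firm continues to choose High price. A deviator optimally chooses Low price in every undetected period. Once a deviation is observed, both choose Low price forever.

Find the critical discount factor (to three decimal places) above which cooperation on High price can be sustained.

0.670

Deviating for the 2 undetected periods gains 34−21 = 13 per period over cooperation, then loses 21−5 = 16 per period forever once punishment starts.
Gain: 13(1 + ρ + … + ρ^1); loss: 16·ρ^2/(1−ρ).
No profitable deviation ⇔ 13(1−ρ^2) ≤ 16·ρ^2, i.e. ρ^2 ≥ 13/(13+16) = 13/29.
Hence ρ ≥ (13/29)^(1/2) ≈ 0.670.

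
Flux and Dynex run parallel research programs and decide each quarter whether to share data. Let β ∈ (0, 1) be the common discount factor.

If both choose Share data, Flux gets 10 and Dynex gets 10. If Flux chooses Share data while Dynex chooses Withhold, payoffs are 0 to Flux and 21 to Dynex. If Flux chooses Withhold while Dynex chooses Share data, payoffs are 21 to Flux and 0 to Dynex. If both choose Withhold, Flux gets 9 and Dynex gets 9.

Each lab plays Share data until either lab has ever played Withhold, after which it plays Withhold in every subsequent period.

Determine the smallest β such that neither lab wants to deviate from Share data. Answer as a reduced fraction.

11/12

10/(1−β) ≥ 21 + 9β/(1−β)
10 ≥ 21 − 12β
β ≥ 11/12.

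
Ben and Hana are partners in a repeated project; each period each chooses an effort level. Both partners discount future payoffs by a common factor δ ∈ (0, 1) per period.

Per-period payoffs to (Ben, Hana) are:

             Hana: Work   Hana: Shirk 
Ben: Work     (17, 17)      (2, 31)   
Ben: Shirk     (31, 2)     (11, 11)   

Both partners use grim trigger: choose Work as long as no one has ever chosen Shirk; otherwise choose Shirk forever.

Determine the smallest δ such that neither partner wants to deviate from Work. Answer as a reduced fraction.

Cooperation forever yields 17 each period: 17/(1−δ).
Deviating yields 31 once, then 11 forever: 31 + 11δ/(1−δ).
No profitable deviation requires 17/(1−δ) ≥ 31 + 11δ/(1−δ).
Multiplying by (1−δ): 17 ≥ 31(1−δ) + 11δ = 31 − 20δ.
So 20δ ≥ 14, i.e. δ ≥ 14/20 = 7/10.

7/10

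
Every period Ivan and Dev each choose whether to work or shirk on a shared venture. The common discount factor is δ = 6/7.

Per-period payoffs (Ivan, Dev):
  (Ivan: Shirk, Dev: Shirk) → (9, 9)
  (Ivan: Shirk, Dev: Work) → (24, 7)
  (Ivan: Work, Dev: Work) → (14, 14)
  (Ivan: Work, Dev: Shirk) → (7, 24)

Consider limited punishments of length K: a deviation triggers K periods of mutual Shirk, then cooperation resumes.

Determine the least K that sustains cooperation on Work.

3

Need Σ_{k=1}^{K} δ^k ≥ (24−14)/(14−9) = 2.0000 at δ = 6/7.
At K = 2 the sum is 1.5918 < 2.0000; at K = 3 it is 2.2216 ≥ 2.0000.
So the minimum punishment length is K = 3.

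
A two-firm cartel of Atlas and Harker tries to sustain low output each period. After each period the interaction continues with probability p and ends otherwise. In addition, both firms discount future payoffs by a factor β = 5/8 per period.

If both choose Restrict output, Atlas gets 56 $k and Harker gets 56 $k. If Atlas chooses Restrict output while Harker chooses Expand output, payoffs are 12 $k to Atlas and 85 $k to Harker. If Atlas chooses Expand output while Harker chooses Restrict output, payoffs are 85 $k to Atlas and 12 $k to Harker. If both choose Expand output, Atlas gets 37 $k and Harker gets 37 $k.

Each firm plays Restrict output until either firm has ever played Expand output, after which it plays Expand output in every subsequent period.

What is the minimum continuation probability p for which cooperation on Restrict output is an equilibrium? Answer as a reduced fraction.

With continuation probability p and discount β, the effective per-period discount factor is βp.
Grim-trigger IC: βp ≥ (85−56)/(85−37) = 29/48.
So p ≥ (29/48)/(5/8) = 29/30.

29/30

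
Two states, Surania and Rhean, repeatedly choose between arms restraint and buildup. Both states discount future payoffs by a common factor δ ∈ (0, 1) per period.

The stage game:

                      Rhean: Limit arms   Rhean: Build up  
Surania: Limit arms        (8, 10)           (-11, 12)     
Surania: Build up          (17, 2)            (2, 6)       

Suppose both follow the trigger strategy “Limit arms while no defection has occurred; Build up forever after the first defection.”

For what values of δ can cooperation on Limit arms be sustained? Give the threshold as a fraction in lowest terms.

3/5

For Surania: deviation gain 17−8 = 9, per-period punishment loss 8−2 = 6. IC gives δ ≥ 9/15 = 3/5.
For Rhean: gain 2, loss 4 per period, so δ ≥ 2/6 = 1/3.
The tighter constraint is Surania's, so cooperation needs δ ≥ 3/5.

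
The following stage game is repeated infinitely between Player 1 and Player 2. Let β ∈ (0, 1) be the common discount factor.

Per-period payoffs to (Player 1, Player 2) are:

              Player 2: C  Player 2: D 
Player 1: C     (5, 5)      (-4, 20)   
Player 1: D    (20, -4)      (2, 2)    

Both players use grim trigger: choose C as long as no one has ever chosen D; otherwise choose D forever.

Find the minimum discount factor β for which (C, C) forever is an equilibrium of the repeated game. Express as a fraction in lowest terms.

5/6

5/(1−β) ≥ 20 + 2β/(1−β)
5 ≥ 20 − 18β
β ≥ 15/18 = 5/6.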